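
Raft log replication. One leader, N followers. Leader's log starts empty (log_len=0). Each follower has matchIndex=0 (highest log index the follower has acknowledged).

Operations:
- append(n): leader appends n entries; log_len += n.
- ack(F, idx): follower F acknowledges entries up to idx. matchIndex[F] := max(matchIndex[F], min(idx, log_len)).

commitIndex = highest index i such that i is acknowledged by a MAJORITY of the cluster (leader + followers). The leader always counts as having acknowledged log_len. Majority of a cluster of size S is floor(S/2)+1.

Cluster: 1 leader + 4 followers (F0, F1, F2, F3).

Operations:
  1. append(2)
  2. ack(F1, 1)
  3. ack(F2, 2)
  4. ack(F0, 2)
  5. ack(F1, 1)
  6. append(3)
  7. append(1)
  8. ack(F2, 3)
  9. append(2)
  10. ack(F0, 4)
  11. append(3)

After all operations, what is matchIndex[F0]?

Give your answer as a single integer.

Op 1: append 2 -> log_len=2
Op 2: F1 acks idx 1 -> match: F0=0 F1=1 F2=0 F3=0; commitIndex=0
Op 3: F2 acks idx 2 -> match: F0=0 F1=1 F2=2 F3=0; commitIndex=1
Op 4: F0 acks idx 2 -> match: F0=2 F1=1 F2=2 F3=0; commitIndex=2
Op 5: F1 acks idx 1 -> match: F0=2 F1=1 F2=2 F3=0; commitIndex=2
Op 6: append 3 -> log_len=5
Op 7: append 1 -> log_len=6
Op 8: F2 acks idx 3 -> match: F0=2 F1=1 F2=3 F3=0; commitIndex=2
Op 9: append 2 -> log_len=8
Op 10: F0 acks idx 4 -> match: F0=4 F1=1 F2=3 F3=0; commitIndex=3
Op 11: append 3 -> log_len=11

Answer: 4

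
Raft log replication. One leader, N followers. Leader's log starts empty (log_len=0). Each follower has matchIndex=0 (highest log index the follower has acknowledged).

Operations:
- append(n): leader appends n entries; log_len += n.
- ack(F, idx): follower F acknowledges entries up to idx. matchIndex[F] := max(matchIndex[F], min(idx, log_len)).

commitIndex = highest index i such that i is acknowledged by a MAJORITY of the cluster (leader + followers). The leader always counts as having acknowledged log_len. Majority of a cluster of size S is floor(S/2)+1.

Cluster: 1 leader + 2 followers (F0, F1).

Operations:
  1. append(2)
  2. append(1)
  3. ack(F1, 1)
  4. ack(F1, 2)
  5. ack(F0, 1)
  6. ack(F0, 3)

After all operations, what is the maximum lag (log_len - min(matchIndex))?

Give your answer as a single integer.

Op 1: append 2 -> log_len=2
Op 2: append 1 -> log_len=3
Op 3: F1 acks idx 1 -> match: F0=0 F1=1; commitIndex=1
Op 4: F1 acks idx 2 -> match: F0=0 F1=2; commitIndex=2
Op 5: F0 acks idx 1 -> match: F0=1 F1=2; commitIndex=2
Op 6: F0 acks idx 3 -> match: F0=3 F1=2; commitIndex=3

Answer: 1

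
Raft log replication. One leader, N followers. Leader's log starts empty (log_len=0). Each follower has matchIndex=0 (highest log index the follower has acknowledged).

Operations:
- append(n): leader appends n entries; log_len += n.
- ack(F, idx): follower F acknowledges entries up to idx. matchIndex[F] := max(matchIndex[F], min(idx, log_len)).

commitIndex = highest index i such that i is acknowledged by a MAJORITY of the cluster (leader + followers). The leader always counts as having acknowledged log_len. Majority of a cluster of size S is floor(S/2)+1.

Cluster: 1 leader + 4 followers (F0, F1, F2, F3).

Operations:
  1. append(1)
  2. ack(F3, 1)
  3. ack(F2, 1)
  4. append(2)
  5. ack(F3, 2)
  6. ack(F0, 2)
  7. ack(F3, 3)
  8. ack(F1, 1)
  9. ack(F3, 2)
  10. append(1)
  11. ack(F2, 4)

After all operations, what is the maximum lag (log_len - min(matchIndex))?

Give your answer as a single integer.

Answer: 3

Derivation:
Op 1: append 1 -> log_len=1
Op 2: F3 acks idx 1 -> match: F0=0 F1=0 F2=0 F3=1; commitIndex=0
Op 3: F2 acks idx 1 -> match: F0=0 F1=0 F2=1 F3=1; commitIndex=1
Op 4: append 2 -> log_len=3
Op 5: F3 acks idx 2 -> match: F0=0 F1=0 F2=1 F3=2; commitIndex=1
Op 6: F0 acks idx 2 -> match: F0=2 F1=0 F2=1 F3=2; commitIndex=2
Op 7: F3 acks idx 3 -> match: F0=2 F1=0 F2=1 F3=3; commitIndex=2
Op 8: F1 acks idx 1 -> match: F0=2 F1=1 F2=1 F3=3; commitIndex=2
Op 9: F3 acks idx 2 -> match: F0=2 F1=1 F2=1 F3=3; commitIndex=2
Op 10: append 1 -> log_len=4
Op 11: F2 acks idx 4 -> match: F0=2 F1=1 F2=4 F3=3; commitIndex=3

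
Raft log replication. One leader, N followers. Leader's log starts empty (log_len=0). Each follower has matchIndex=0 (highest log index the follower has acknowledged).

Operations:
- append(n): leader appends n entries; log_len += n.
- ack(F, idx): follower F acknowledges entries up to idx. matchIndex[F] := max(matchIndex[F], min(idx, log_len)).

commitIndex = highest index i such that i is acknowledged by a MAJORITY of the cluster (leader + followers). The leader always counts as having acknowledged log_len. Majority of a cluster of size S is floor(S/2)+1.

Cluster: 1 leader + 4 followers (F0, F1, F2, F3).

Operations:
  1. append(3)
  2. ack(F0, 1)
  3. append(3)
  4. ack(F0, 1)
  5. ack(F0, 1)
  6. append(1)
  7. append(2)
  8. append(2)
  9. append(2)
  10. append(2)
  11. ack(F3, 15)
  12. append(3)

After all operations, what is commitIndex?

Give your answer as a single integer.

Answer: 1

Derivation:
Op 1: append 3 -> log_len=3
Op 2: F0 acks idx 1 -> match: F0=1 F1=0 F2=0 F3=0; commitIndex=0
Op 3: append 3 -> log_len=6
Op 4: F0 acks idx 1 -> match: F0=1 F1=0 F2=0 F3=0; commitIndex=0
Op 5: F0 acks idx 1 -> match: F0=1 F1=0 F2=0 F3=0; commitIndex=0
Op 6: append 1 -> log_len=7
Op 7: append 2 -> log_len=9
Op 8: append 2 -> log_len=11
Op 9: append 2 -> log_len=13
Op 10: append 2 -> log_len=15
Op 11: F3 acks idx 15 -> match: F0=1 F1=0 F2=0 F3=15; commitIndex=1
Op 12: append 3 -> log_len=18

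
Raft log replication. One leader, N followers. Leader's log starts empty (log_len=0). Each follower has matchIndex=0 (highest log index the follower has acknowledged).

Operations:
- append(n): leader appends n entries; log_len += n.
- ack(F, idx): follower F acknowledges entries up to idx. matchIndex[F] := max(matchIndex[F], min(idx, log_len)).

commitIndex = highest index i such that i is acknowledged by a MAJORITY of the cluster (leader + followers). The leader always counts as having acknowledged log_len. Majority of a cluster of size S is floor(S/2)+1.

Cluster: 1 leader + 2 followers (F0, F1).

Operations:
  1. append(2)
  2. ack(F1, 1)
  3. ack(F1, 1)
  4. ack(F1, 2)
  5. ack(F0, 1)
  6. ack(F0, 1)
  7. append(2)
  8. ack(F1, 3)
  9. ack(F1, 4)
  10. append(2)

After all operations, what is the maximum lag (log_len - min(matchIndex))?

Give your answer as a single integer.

Answer: 5

Derivation:
Op 1: append 2 -> log_len=2
Op 2: F1 acks idx 1 -> match: F0=0 F1=1; commitIndex=1
Op 3: F1 acks idx 1 -> match: F0=0 F1=1; commitIndex=1
Op 4: F1 acks idx 2 -> match: F0=0 F1=2; commitIndex=2
Op 5: F0 acks idx 1 -> match: F0=1 F1=2; commitIndex=2
Op 6: F0 acks idx 1 -> match: F0=1 F1=2; commitIndex=2
Op 7: append 2 -> log_len=4
Op 8: F1 acks idx 3 -> match: F0=1 F1=3; commitIndex=3
Op 9: F1 acks idx 4 -> match: F0=1 F1=4; commitIndex=4
Op 10: append 2 -> log_len=6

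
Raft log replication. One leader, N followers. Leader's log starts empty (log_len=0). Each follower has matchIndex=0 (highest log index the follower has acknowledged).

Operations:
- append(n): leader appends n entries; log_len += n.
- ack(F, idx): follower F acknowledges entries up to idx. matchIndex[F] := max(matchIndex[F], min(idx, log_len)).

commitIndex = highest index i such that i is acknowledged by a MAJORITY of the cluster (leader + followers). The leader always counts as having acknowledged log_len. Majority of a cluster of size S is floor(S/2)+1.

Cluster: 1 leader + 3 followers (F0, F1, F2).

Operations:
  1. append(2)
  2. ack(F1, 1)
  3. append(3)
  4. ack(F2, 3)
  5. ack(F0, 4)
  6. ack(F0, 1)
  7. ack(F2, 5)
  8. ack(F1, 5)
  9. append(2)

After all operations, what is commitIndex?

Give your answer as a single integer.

Answer: 5

Derivation:
Op 1: append 2 -> log_len=2
Op 2: F1 acks idx 1 -> match: F0=0 F1=1 F2=0; commitIndex=0
Op 3: append 3 -> log_len=5
Op 4: F2 acks idx 3 -> match: F0=0 F1=1 F2=3; commitIndex=1
Op 5: F0 acks idx 4 -> match: F0=4 F1=1 F2=3; commitIndex=3
Op 6: F0 acks idx 1 -> match: F0=4 F1=1 F2=3; commitIndex=3
Op 7: F2 acks idx 5 -> match: F0=4 F1=1 F2=5; commitIndex=4
Op 8: F1 acks idx 5 -> match: F0=4 F1=5 F2=5; commitIndex=5
Op 9: append 2 -> log_len=7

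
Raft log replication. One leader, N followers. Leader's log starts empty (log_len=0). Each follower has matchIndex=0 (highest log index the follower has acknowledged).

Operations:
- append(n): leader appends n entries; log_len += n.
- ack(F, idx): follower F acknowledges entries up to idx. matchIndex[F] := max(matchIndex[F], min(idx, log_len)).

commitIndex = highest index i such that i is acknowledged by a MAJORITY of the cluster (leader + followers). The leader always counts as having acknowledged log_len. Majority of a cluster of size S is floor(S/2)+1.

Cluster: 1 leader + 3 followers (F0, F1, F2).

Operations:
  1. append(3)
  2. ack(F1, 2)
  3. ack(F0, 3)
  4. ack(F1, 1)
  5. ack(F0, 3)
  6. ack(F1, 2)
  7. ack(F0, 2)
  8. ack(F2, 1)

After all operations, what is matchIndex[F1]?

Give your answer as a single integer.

Op 1: append 3 -> log_len=3
Op 2: F1 acks idx 2 -> match: F0=0 F1=2 F2=0; commitIndex=0
Op 3: F0 acks idx 3 -> match: F0=3 F1=2 F2=0; commitIndex=2
Op 4: F1 acks idx 1 -> match: F0=3 F1=2 F2=0; commitIndex=2
Op 5: F0 acks idx 3 -> match: F0=3 F1=2 F2=0; commitIndex=2
Op 6: F1 acks idx 2 -> match: F0=3 F1=2 F2=0; commitIndex=2
Op 7: F0 acks idx 2 -> match: F0=3 F1=2 F2=0; commitIndex=2
Op 8: F2 acks idx 1 -> match: F0=3 F1=2 F2=1; commitIndex=2

Answer: 2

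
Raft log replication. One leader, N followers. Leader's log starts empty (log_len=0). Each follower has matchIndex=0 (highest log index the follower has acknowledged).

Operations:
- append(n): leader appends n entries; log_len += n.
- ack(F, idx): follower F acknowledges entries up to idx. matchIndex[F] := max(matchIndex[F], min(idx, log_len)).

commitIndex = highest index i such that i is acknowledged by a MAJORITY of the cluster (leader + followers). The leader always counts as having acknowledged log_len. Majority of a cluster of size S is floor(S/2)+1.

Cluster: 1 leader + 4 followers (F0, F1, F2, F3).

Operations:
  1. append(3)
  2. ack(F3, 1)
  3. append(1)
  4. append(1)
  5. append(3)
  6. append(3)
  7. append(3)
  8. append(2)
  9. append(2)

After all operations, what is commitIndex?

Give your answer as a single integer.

Answer: 0

Derivation:
Op 1: append 3 -> log_len=3
Op 2: F3 acks idx 1 -> match: F0=0 F1=0 F2=0 F3=1; commitIndex=0
Op 3: append 1 -> log_len=4
Op 4: append 1 -> log_len=5
Op 5: append 3 -> log_len=8
Op 6: append 3 -> log_len=11
Op 7: append 3 -> log_len=14
Op 8: append 2 -> log_len=16
Op 9: append 2 -> log_len=18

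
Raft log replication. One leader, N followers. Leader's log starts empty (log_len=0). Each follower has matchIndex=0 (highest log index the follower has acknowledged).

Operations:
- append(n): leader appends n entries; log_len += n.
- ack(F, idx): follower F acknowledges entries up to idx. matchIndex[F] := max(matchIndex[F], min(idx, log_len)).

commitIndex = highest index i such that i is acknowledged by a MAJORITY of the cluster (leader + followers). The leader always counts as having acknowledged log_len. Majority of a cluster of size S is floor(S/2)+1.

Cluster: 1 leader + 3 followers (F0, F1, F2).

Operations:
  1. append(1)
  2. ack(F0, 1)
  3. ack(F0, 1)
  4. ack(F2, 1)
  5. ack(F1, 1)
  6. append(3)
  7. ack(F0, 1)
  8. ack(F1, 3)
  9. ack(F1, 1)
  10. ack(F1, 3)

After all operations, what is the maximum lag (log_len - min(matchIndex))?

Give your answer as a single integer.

Answer: 3

Derivation:
Op 1: append 1 -> log_len=1
Op 2: F0 acks idx 1 -> match: F0=1 F1=0 F2=0; commitIndex=0
Op 3: F0 acks idx 1 -> match: F0=1 F1=0 F2=0; commitIndex=0
Op 4: F2 acks idx 1 -> match: F0=1 F1=0 F2=1; commitIndex=1
Op 5: F1 acks idx 1 -> match: F0=1 F1=1 F2=1; commitIndex=1
Op 6: append 3 -> log_len=4
Op 7: F0 acks idx 1 -> match: F0=1 F1=1 F2=1; commitIndex=1
Op 8: F1 acks idx 3 -> match: F0=1 F1=3 F2=1; commitIndex=1
Op 9: F1 acks idx 1 -> match: F0=1 F1=3 F2=1; commitIndex=1
Op 10: F1 acks idx 3 -> match: F0=1 F1=3 F2=1; commitIndex=1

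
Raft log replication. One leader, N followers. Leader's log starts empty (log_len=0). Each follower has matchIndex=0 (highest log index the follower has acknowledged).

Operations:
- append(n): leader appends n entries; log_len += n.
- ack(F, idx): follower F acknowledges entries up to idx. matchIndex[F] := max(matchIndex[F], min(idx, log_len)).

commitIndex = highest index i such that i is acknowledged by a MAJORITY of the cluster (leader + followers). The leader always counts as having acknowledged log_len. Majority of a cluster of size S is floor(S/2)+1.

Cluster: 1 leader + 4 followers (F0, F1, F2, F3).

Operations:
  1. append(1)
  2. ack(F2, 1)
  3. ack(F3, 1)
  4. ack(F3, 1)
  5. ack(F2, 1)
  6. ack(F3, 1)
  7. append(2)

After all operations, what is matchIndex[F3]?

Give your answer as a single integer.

Op 1: append 1 -> log_len=1
Op 2: F2 acks idx 1 -> match: F0=0 F1=0 F2=1 F3=0; commitIndex=0
Op 3: F3 acks idx 1 -> match: F0=0 F1=0 F2=1 F3=1; commitIndex=1
Op 4: F3 acks idx 1 -> match: F0=0 F1=0 F2=1 F3=1; commitIndex=1
Op 5: F2 acks idx 1 -> match: F0=0 F1=0 F2=1 F3=1; commitIndex=1
Op 6: F3 acks idx 1 -> match: F0=0 F1=0 F2=1 F3=1; commitIndex=1
Op 7: append 2 -> log_len=3

Answer: 1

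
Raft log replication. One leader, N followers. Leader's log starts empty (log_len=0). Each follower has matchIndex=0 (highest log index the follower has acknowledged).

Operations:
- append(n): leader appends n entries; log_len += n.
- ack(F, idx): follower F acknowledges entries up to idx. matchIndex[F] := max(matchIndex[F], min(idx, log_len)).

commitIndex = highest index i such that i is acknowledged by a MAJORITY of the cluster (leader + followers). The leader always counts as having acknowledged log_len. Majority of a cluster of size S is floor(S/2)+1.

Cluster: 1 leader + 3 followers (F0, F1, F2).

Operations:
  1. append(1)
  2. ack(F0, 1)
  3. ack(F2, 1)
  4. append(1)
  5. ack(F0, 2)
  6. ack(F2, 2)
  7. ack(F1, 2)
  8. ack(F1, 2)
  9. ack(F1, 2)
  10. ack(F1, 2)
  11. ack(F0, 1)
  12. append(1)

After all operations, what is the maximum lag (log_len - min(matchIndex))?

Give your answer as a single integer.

Answer: 1

Derivation:
Op 1: append 1 -> log_len=1
Op 2: F0 acks idx 1 -> match: F0=1 F1=0 F2=0; commitIndex=0
Op 3: F2 acks idx 1 -> match: F0=1 F1=0 F2=1; commitIndex=1
Op 4: append 1 -> log_len=2
Op 5: F0 acks idx 2 -> match: F0=2 F1=0 F2=1; commitIndex=1
Op 6: F2 acks idx 2 -> match: F0=2 F1=0 F2=2; commitIndex=2
Op 7: F1 acks idx 2 -> match: F0=2 F1=2 F2=2; commitIndex=2
Op 8: F1 acks idx 2 -> match: F0=2 F1=2 F2=2; commitIndex=2
Op 9: F1 acks idx 2 -> match: F0=2 F1=2 F2=2; commitIndex=2
Op 10: F1 acks idx 2 -> match: F0=2 F1=2 F2=2; commitIndex=2
Op 11: F0 acks idx 1 -> match: F0=2 F1=2 F2=2; commitIndex=2
Op 12: append 1 -> log_len=3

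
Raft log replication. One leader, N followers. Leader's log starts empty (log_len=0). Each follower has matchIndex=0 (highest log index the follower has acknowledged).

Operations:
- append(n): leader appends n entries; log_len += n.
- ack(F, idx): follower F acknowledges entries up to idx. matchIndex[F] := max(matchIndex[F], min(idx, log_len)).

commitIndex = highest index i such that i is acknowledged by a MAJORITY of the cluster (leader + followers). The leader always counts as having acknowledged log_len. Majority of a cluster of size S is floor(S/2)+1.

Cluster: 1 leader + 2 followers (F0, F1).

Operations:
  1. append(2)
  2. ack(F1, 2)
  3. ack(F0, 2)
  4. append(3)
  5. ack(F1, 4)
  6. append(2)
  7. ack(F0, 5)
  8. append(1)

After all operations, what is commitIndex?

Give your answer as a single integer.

Answer: 5

Derivation:
Op 1: append 2 -> log_len=2
Op 2: F1 acks idx 2 -> match: F0=0 F1=2; commitIndex=2
Op 3: F0 acks idx 2 -> match: F0=2 F1=2; commitIndex=2
Op 4: append 3 -> log_len=5
Op 5: F1 acks idx 4 -> match: F0=2 F1=4; commitIndex=4
Op 6: append 2 -> log_len=7
Op 7: F0 acks idx 5 -> match: F0=5 F1=4; commitIndex=5
Op 8: append 1 -> log_len=8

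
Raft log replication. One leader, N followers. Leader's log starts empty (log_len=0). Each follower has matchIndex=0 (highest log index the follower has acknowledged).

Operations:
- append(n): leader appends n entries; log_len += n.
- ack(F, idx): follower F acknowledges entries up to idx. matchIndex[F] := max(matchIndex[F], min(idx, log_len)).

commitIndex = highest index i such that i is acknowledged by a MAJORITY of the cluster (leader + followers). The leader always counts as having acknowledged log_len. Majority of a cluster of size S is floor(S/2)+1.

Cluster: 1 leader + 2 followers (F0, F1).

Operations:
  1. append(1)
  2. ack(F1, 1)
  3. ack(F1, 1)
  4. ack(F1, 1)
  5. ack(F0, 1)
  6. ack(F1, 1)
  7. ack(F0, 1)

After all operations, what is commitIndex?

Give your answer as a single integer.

Answer: 1

Derivation:
Op 1: append 1 -> log_len=1
Op 2: F1 acks idx 1 -> match: F0=0 F1=1; commitIndex=1
Op 3: F1 acks idx 1 -> match: F0=0 F1=1; commitIndex=1
Op 4: F1 acks idx 1 -> match: F0=0 F1=1; commitIndex=1
Op 5: F0 acks idx 1 -> match: F0=1 F1=1; commitIndex=1
Op 6: F1 acks idx 1 -> match: F0=1 F1=1; commitIndex=1
Op 7: F0 acks idx 1 -> match: F0=1 F1=1; commitIndex=1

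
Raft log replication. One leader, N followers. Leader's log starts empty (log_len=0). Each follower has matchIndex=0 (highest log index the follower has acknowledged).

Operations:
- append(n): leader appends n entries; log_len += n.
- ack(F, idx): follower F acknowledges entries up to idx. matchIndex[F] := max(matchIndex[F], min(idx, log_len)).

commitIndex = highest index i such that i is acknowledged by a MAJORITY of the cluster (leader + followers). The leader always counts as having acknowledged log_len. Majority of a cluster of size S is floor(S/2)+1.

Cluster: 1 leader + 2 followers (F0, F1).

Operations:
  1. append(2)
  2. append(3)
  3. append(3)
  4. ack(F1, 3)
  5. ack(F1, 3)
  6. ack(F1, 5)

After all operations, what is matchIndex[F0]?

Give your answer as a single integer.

Answer: 0

Derivation:
Op 1: append 2 -> log_len=2
Op 2: append 3 -> log_len=5
Op 3: append 3 -> log_len=8
Op 4: F1 acks idx 3 -> match: F0=0 F1=3; commitIndex=3
Op 5: F1 acks idx 3 -> match: F0=0 F1=3; commitIndex=3
Op 6: F1 acks idx 5 -> match: F0=0 F1=5; commitIndex=5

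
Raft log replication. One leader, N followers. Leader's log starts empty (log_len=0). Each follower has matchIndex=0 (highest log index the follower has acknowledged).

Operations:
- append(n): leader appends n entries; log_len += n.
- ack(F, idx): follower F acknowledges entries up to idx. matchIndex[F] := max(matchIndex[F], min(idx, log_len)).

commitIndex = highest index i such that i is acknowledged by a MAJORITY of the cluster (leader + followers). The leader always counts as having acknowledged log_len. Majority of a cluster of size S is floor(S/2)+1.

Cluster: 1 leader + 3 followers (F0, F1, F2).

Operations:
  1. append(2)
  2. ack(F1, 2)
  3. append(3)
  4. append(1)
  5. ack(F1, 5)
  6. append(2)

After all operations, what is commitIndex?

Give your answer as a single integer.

Answer: 0

Derivation:
Op 1: append 2 -> log_len=2
Op 2: F1 acks idx 2 -> match: F0=0 F1=2 F2=0; commitIndex=0
Op 3: append 3 -> log_len=5
Op 4: append 1 -> log_len=6
Op 5: F1 acks idx 5 -> match: F0=0 F1=5 F2=0; commitIndex=0
Op 6: append 2 -> log_len=8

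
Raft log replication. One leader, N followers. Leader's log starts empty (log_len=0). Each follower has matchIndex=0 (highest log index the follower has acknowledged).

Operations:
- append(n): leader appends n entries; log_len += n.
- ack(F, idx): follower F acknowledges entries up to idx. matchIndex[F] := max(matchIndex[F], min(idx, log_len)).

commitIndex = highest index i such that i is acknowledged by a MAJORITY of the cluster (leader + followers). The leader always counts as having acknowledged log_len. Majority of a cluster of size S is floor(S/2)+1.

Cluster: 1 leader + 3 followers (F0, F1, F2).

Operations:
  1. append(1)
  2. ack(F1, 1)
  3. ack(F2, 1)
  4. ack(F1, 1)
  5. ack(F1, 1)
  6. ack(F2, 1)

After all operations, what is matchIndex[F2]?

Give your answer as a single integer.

Answer: 1

Derivation:
Op 1: append 1 -> log_len=1
Op 2: F1 acks idx 1 -> match: F0=0 F1=1 F2=0; commitIndex=0
Op 3: F2 acks idx 1 -> match: F0=0 F1=1 F2=1; commitIndex=1
Op 4: F1 acks idx 1 -> match: F0=0 F1=1 F2=1; commitIndex=1
Op 5: F1 acks idx 1 -> match: F0=0 F1=1 F2=1; commitIndex=1
Op 6: F2 acks idx 1 -> match: F0=0 F1=1 F2=1; commitIndex=1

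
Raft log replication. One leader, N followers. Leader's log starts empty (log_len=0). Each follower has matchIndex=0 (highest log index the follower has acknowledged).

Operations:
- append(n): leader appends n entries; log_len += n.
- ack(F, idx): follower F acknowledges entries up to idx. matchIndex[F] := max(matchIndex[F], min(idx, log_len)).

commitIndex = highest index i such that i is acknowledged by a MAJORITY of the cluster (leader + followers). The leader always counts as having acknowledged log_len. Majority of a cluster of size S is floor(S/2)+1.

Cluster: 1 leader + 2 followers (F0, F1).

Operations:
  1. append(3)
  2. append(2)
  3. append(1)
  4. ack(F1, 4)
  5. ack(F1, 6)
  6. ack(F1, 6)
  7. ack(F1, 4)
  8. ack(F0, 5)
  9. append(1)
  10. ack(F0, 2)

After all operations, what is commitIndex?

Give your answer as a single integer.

Op 1: append 3 -> log_len=3
Op 2: append 2 -> log_len=5
Op 3: append 1 -> log_len=6
Op 4: F1 acks idx 4 -> match: F0=0 F1=4; commitIndex=4
Op 5: F1 acks idx 6 -> match: F0=0 F1=6; commitIndex=6
Op 6: F1 acks idx 6 -> match: F0=0 F1=6; commitIndex=6
Op 7: F1 acks idx 4 -> match: F0=0 F1=6; commitIndex=6
Op 8: F0 acks idx 5 -> match: F0=5 F1=6; commitIndex=6
Op 9: append 1 -> log_len=7
Op 10: F0 acks idx 2 -> match: F0=5 F1=6; commitIndex=6

Answer: 6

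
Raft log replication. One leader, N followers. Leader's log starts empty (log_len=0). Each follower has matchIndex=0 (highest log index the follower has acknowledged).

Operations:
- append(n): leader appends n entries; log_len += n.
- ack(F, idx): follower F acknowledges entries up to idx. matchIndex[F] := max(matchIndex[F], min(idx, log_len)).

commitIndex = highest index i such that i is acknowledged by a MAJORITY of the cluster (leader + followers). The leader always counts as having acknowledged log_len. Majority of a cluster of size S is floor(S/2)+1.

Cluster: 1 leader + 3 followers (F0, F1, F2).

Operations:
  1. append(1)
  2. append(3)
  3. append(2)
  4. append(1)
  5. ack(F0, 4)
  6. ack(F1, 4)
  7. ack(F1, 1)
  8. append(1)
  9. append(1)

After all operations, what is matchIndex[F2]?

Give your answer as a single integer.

Answer: 0

Derivation:
Op 1: append 1 -> log_len=1
Op 2: append 3 -> log_len=4
Op 3: append 2 -> log_len=6
Op 4: append 1 -> log_len=7
Op 5: F0 acks idx 4 -> match: F0=4 F1=0 F2=0; commitIndex=0
Op 6: F1 acks idx 4 -> match: F0=4 F1=4 F2=0; commitIndex=4
Op 7: F1 acks idx 1 -> match: F0=4 F1=4 F2=0; commitIndex=4
Op 8: append 1 -> log_len=8
Op 9: append 1 -> log_len=9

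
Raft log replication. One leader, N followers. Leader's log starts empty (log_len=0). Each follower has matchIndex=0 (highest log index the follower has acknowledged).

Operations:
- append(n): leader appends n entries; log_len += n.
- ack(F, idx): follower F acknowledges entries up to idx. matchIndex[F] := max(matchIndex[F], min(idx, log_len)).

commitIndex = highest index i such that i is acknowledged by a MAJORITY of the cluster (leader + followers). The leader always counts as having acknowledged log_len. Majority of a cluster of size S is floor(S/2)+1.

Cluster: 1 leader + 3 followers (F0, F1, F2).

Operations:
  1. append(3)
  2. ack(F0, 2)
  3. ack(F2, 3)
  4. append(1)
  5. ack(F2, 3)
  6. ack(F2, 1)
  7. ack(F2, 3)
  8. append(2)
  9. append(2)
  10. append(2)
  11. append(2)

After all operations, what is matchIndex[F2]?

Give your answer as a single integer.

Op 1: append 3 -> log_len=3
Op 2: F0 acks idx 2 -> match: F0=2 F1=0 F2=0; commitIndex=0
Op 3: F2 acks idx 3 -> match: F0=2 F1=0 F2=3; commitIndex=2
Op 4: append 1 -> log_len=4
Op 5: F2 acks idx 3 -> match: F0=2 F1=0 F2=3; commitIndex=2
Op 6: F2 acks idx 1 -> match: F0=2 F1=0 F2=3; commitIndex=2
Op 7: F2 acks idx 3 -> match: F0=2 F1=0 F2=3; commitIndex=2
Op 8: append 2 -> log_len=6
Op 9: append 2 -> log_len=8
Op 10: append 2 -> log_len=10
Op 11: append 2 -> log_len=12

Answer: 3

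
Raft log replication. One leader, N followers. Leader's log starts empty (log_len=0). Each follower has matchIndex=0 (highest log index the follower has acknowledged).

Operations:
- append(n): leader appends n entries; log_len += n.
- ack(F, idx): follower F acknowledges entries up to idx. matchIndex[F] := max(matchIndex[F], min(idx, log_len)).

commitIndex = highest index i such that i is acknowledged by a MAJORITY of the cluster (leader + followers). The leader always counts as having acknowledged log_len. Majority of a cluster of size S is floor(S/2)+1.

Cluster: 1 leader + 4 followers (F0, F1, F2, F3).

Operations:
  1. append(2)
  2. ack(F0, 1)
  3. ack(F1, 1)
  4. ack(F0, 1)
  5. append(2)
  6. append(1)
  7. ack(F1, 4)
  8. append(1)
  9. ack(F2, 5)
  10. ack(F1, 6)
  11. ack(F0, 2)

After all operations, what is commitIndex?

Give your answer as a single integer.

Op 1: append 2 -> log_len=2
Op 2: F0 acks idx 1 -> match: F0=1 F1=0 F2=0 F3=0; commitIndex=0
Op 3: F1 acks idx 1 -> match: F0=1 F1=1 F2=0 F3=0; commitIndex=1
Op 4: F0 acks idx 1 -> match: F0=1 F1=1 F2=0 F3=0; commitIndex=1
Op 5: append 2 -> log_len=4
Op 6: append 1 -> log_len=5
Op 7: F1 acks idx 4 -> match: F0=1 F1=4 F2=0 F3=0; commitIndex=1
Op 8: append 1 -> log_len=6
Op 9: F2 acks idx 5 -> match: F0=1 F1=4 F2=5 F3=0; commitIndex=4
Op 10: F1 acks idx 6 -> match: F0=1 F1=6 F2=5 F3=0; commitIndex=5
Op 11: F0 acks idx 2 -> match: F0=2 F1=6 F2=5 F3=0; commitIndex=5

Answer: 5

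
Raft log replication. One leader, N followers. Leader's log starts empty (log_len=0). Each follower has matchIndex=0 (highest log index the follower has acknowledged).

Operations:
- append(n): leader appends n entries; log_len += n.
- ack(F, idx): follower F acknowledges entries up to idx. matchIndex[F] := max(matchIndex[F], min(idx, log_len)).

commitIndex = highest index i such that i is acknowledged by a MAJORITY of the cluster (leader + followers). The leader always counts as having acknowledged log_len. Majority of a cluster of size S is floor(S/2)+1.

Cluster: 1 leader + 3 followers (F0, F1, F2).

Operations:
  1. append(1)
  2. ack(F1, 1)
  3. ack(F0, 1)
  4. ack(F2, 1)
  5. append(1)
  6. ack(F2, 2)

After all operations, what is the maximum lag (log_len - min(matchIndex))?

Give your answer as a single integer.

Answer: 1

Derivation:
Op 1: append 1 -> log_len=1
Op 2: F1 acks idx 1 -> match: F0=0 F1=1 F2=0; commitIndex=0
Op 3: F0 acks idx 1 -> match: F0=1 F1=1 F2=0; commitIndex=1
Op 4: F2 acks idx 1 -> match: F0=1 F1=1 F2=1; commitIndex=1
Op 5: append 1 -> log_len=2
Op 6: F2 acks idx 2 -> match: F0=1 F1=1 F2=2; commitIndex=1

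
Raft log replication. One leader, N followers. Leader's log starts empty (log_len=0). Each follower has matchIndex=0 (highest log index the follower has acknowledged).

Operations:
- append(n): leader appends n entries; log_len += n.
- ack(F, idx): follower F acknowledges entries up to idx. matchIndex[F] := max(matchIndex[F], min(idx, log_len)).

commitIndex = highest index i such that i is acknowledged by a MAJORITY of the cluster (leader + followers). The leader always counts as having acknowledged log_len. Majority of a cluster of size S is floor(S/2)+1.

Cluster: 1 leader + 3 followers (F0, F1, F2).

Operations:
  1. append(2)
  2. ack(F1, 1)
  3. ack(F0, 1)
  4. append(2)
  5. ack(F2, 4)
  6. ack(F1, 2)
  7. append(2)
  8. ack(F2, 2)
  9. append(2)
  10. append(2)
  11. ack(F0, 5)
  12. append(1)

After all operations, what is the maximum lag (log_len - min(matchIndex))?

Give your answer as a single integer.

Op 1: append 2 -> log_len=2
Op 2: F1 acks idx 1 -> match: F0=0 F1=1 F2=0; commitIndex=0
Op 3: F0 acks idx 1 -> match: F0=1 F1=1 F2=0; commitIndex=1
Op 4: append 2 -> log_len=4
Op 5: F2 acks idx 4 -> match: F0=1 F1=1 F2=4; commitIndex=1
Op 6: F1 acks idx 2 -> match: F0=1 F1=2 F2=4; commitIndex=2
Op 7: append 2 -> log_len=6
Op 8: F2 acks idx 2 -> match: F0=1 F1=2 F2=4; commitIndex=2
Op 9: append 2 -> log_len=8
Op 10: append 2 -> log_len=10
Op 11: F0 acks idx 5 -> match: F0=5 F1=2 F2=4; commitIndex=4
Op 12: append 1 -> log_len=11

Answer: 9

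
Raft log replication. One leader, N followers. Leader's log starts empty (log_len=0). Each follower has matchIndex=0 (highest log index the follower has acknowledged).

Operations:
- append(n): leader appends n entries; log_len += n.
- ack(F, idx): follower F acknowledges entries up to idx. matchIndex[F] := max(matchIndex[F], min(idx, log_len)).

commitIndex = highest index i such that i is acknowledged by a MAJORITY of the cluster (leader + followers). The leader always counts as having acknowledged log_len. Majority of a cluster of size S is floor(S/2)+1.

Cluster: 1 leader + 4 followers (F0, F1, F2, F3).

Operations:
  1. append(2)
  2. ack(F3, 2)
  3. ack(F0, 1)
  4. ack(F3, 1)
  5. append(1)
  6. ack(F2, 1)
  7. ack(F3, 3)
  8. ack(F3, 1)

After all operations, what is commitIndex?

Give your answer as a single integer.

Answer: 1

Derivation:
Op 1: append 2 -> log_len=2
Op 2: F3 acks idx 2 -> match: F0=0 F1=0 F2=0 F3=2; commitIndex=0
Op 3: F0 acks idx 1 -> match: F0=1 F1=0 F2=0 F3=2; commitIndex=1
Op 4: F3 acks idx 1 -> match: F0=1 F1=0 F2=0 F3=2; commitIndex=1
Op 5: append 1 -> log_len=3
Op 6: F2 acks idx 1 -> match: F0=1 F1=0 F2=1 F3=2; commitIndex=1
Op 7: F3 acks idx 3 -> match: F0=1 F1=0 F2=1 F3=3; commitIndex=1
Op 8: F3 acks idx 1 -> match: F0=1 F1=0 F2=1 F3=3; commitIndex=1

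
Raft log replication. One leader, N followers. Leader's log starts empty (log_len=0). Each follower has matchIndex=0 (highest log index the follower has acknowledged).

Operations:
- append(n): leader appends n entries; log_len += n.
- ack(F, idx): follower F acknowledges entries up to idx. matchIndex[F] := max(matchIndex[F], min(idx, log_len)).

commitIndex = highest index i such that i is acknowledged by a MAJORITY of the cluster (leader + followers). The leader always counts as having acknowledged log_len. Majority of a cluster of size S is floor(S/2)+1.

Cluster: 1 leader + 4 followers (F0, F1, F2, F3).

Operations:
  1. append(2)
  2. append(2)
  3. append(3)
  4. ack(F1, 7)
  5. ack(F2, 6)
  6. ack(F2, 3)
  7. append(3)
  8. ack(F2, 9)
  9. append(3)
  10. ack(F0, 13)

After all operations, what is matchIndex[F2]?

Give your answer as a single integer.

Op 1: append 2 -> log_len=2
Op 2: append 2 -> log_len=4
Op 3: append 3 -> log_len=7
Op 4: F1 acks idx 7 -> match: F0=0 F1=7 F2=0 F3=0; commitIndex=0
Op 5: F2 acks idx 6 -> match: F0=0 F1=7 F2=6 F3=0; commitIndex=6
Op 6: F2 acks idx 3 -> match: F0=0 F1=7 F2=6 F3=0; commitIndex=6
Op 7: append 3 -> log_len=10
Op 8: F2 acks idx 9 -> match: F0=0 F1=7 F2=9 F3=0; commitIndex=7
Op 9: append 3 -> log_len=13
Op 10: F0 acks idx 13 -> match: F0=13 F1=7 F2=9 F3=0; commitIndex=9

Answer: 9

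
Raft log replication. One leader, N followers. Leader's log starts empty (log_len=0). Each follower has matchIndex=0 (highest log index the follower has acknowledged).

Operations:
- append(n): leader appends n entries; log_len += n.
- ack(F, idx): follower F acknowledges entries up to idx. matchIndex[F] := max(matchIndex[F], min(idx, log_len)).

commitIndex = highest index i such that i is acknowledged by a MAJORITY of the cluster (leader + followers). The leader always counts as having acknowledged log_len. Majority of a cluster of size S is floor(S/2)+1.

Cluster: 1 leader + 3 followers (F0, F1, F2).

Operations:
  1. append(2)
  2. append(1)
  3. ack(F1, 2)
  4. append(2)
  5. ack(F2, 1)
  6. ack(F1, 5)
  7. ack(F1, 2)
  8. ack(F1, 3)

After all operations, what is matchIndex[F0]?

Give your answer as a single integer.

Answer: 0

Derivation:
Op 1: append 2 -> log_len=2
Op 2: append 1 -> log_len=3
Op 3: F1 acks idx 2 -> match: F0=0 F1=2 F2=0; commitIndex=0
Op 4: append 2 -> log_len=5
Op 5: F2 acks idx 1 -> match: F0=0 F1=2 F2=1; commitIndex=1
Op 6: F1 acks idx 5 -> match: F0=0 F1=5 F2=1; commitIndex=1
Op 7: F1 acks idx 2 -> match: F0=0 F1=5 F2=1; commitIndex=1
Op 8: F1 acks idx 3 -> match: F0=0 F1=5 F2=1; commitIndex=1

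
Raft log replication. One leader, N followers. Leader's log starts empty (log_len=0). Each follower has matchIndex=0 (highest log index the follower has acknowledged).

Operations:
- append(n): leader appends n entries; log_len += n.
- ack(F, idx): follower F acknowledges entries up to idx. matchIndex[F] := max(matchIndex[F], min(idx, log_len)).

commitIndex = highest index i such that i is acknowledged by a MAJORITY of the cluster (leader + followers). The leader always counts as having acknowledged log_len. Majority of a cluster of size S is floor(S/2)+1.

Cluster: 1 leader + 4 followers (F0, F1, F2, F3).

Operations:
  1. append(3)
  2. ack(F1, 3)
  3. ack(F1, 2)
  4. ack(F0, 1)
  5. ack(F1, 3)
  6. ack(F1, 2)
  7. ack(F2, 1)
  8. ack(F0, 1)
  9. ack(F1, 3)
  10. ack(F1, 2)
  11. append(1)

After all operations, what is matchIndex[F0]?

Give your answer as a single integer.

Answer: 1

Derivation:
Op 1: append 3 -> log_len=3
Op 2: F1 acks idx 3 -> match: F0=0 F1=3 F2=0 F3=0; commitIndex=0
Op 3: F1 acks idx 2 -> match: F0=0 F1=3 F2=0 F3=0; commitIndex=0
Op 4: F0 acks idx 1 -> match: F0=1 F1=3 F2=0 F3=0; commitIndex=1
Op 5: F1 acks idx 3 -> match: F0=1 F1=3 F2=0 F3=0; commitIndex=1
Op 6: F1 acks idx 2 -> match: F0=1 F1=3 F2=0 F3=0; commitIndex=1
Op 7: F2 acks idx 1 -> match: F0=1 F1=3 F2=1 F3=0; commitIndex=1
Op 8: F0 acks idx 1 -> match: F0=1 F1=3 F2=1 F3=0; commitIndex=1
Op 9: F1 acks idx 3 -> match: F0=1 F1=3 F2=1 F3=0; commitIndex=1
Op 10: F1 acks idx 2 -> match: F0=1 F1=3 F2=1 F3=0; commitIndex=1
Op 11: append 1 -> log_len=4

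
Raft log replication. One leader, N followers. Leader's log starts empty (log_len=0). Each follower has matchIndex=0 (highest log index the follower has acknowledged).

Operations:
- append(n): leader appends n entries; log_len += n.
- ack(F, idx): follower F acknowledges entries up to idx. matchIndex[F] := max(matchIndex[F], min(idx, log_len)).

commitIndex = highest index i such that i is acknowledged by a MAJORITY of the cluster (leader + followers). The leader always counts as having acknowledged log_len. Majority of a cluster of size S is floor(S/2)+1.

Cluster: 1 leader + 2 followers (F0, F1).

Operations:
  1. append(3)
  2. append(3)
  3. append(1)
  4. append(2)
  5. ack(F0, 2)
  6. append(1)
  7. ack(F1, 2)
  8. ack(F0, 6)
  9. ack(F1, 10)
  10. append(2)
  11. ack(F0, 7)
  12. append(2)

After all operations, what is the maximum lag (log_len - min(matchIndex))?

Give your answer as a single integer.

Op 1: append 3 -> log_len=3
Op 2: append 3 -> log_len=6
Op 3: append 1 -> log_len=7
Op 4: append 2 -> log_len=9
Op 5: F0 acks idx 2 -> match: F0=2 F1=0; commitIndex=2
Op 6: append 1 -> log_len=10
Op 7: F1 acks idx 2 -> match: F0=2 F1=2; commitIndex=2
Op 8: F0 acks idx 6 -> match: F0=6 F1=2; commitIndex=6
Op 9: F1 acks idx 10 -> match: F0=6 F1=10; commitIndex=10
Op 10: append 2 -> log_len=12
Op 11: F0 acks idx 7 -> match: F0=7 F1=10; commitIndex=10
Op 12: append 2 -> log_len=14

Answer: 7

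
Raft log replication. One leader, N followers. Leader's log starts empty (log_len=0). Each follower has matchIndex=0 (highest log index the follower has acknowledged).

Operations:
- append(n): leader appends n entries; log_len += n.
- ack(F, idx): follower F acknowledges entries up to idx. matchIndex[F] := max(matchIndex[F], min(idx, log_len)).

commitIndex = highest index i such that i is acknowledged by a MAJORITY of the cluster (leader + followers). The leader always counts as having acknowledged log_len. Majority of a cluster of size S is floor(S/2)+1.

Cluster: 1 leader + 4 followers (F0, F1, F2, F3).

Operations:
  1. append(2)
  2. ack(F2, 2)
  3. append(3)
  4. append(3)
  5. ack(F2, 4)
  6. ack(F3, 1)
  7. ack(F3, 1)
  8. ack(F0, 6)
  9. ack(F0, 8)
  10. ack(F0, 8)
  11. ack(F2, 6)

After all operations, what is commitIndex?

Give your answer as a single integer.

Answer: 6

Derivation:
Op 1: append 2 -> log_len=2
Op 2: F2 acks idx 2 -> match: F0=0 F1=0 F2=2 F3=0; commitIndex=0
Op 3: append 3 -> log_len=5
Op 4: append 3 -> log_len=8
Op 5: F2 acks idx 4 -> match: F0=0 F1=0 F2=4 F3=0; commitIndex=0
Op 6: F3 acks idx 1 -> match: F0=0 F1=0 F2=4 F3=1; commitIndex=1
Op 7: F3 acks idx 1 -> match: F0=0 F1=0 F2=4 F3=1; commitIndex=1
Op 8: F0 acks idx 6 -> match: F0=6 F1=0 F2=4 F3=1; commitIndex=4
Op 9: F0 acks idx 8 -> match: F0=8 F1=0 F2=4 F3=1; commitIndex=4
Op 10: F0 acks idx 8 -> match: F0=8 F1=0 F2=4 F3=1; commitIndex=4
Op 11: F2 acks idx 6 -> match: F0=8 F1=0 F2=6 F3=1; commitIndex=6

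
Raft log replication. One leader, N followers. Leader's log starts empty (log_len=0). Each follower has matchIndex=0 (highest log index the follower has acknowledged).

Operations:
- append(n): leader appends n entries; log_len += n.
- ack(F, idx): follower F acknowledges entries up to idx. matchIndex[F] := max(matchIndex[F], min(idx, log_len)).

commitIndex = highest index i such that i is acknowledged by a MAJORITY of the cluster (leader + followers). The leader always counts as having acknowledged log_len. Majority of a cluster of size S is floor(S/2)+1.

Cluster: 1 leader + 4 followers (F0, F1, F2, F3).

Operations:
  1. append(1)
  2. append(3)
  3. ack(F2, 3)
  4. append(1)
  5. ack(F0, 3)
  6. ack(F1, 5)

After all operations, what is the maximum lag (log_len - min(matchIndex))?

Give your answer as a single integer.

Op 1: append 1 -> log_len=1
Op 2: append 3 -> log_len=4
Op 3: F2 acks idx 3 -> match: F0=0 F1=0 F2=3 F3=0; commitIndex=0
Op 4: append 1 -> log_len=5
Op 5: F0 acks idx 3 -> match: F0=3 F1=0 F2=3 F3=0; commitIndex=3
Op 6: F1 acks idx 5 -> match: F0=3 F1=5 F2=3 F3=0; commitIndex=3

Answer: 5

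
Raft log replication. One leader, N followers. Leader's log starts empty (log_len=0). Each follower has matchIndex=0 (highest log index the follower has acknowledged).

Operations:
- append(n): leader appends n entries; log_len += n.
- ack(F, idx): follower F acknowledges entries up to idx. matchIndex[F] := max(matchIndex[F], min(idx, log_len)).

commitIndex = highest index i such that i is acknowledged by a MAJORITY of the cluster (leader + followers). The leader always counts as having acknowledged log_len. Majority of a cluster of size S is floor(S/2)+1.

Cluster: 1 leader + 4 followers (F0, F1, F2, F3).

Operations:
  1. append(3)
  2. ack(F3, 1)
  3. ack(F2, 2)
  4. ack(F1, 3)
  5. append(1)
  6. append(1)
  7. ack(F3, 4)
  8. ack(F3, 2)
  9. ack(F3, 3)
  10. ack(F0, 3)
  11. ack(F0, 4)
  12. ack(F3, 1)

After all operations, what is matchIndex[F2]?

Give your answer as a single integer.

Answer: 2

Derivation:
Op 1: append 3 -> log_len=3
Op 2: F3 acks idx 1 -> match: F0=0 F1=0 F2=0 F3=1; commitIndex=0
Op 3: F2 acks idx 2 -> match: F0=0 F1=0 F2=2 F3=1; commitIndex=1
Op 4: F1 acks idx 3 -> match: F0=0 F1=3 F2=2 F3=1; commitIndex=2
Op 5: append 1 -> log_len=4
Op 6: append 1 -> log_len=5
Op 7: F3 acks idx 4 -> match: F0=0 F1=3 F2=2 F3=4; commitIndex=3
Op 8: F3 acks idx 2 -> match: F0=0 F1=3 F2=2 F3=4; commitIndex=3
Op 9: F3 acks idx 3 -> match: F0=0 F1=3 F2=2 F3=4; commitIndex=3
Op 10: F0 acks idx 3 -> match: F0=3 F1=3 F2=2 F3=4; commitIndex=3
Op 11: F0 acks idx 4 -> match: F0=4 F1=3 F2=2 F3=4; commitIndex=4
Op 12: F3 acks idx 1 -> match: F0=4 F1=3 F2=2 F3=4; commitIndex=4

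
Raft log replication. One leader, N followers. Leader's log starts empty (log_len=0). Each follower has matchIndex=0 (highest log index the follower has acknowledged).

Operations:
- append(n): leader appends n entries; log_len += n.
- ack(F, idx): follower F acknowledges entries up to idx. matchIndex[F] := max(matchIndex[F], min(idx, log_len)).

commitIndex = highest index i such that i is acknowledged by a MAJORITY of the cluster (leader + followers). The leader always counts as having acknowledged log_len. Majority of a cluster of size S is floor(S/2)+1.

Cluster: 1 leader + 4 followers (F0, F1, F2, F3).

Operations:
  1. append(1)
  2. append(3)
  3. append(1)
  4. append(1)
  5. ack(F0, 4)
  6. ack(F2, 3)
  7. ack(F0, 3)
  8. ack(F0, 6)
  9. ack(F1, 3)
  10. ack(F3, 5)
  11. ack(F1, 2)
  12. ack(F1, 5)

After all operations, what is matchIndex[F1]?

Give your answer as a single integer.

Answer: 5

Derivation:
Op 1: append 1 -> log_len=1
Op 2: append 3 -> log_len=4
Op 3: append 1 -> log_len=5
Op 4: append 1 -> log_len=6
Op 5: F0 acks idx 4 -> match: F0=4 F1=0 F2=0 F3=0; commitIndex=0
Op 6: F2 acks idx 3 -> match: F0=4 F1=0 F2=3 F3=0; commitIndex=3
Op 7: F0 acks idx 3 -> match: F0=4 F1=0 F2=3 F3=0; commitIndex=3
Op 8: F0 acks idx 6 -> match: F0=6 F1=0 F2=3 F3=0; commitIndex=3
Op 9: F1 acks idx 3 -> match: F0=6 F1=3 F2=3 F3=0; commitIndex=3
Op 10: F3 acks idx 5 -> match: F0=6 F1=3 F2=3 F3=5; commitIndex=5
Op 11: F1 acks idx 2 -> match: F0=6 F1=3 F2=3 F3=5; commitIndex=5
Op 12: F1 acks idx 5 -> match: F0=6 F1=5 F2=3 F3=5; commitIndex=5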